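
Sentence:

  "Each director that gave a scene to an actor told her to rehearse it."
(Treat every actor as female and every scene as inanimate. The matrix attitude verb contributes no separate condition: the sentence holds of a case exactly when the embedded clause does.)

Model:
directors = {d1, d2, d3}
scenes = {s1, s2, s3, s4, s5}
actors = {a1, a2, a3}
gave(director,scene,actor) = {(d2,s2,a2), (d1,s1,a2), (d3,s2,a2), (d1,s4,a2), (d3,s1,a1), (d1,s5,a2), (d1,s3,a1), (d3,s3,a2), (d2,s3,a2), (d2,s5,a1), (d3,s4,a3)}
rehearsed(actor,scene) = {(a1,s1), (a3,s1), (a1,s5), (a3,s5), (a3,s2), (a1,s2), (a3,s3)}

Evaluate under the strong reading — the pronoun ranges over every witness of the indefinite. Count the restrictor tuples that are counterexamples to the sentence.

"her" takes "an actor" as antecedent and "it" takes "a scene"; both are donkey pronouns co-varying with the restrictor.
Strong reading: for every (d,s,a) with gave(d,s,a), rehearsed(a,s).
Restrictor triples: (d1,s1,a2)→rehearsed(a2,s1) ✗  (d1,s3,a1)→rehearsed(a1,s3) ✗  (d1,s4,a2)→rehearsed(a2,s4) ✗  (d1,s5,a2)→rehearsed(a2,s5) ✗  (d2,s2,a2)→rehearsed(a2,s2) ✗  (d2,s3,a2)→rehearsed(a2,s3) ✗  (d2,s5,a1)→rehearsed(a1,s5) ✓  (d3,s1,a1)→rehearsed(a1,s1) ✓  (d3,s2,a2)→rehearsed(a2,s2) ✗  (d3,s3,a2)→rehearsed(a2,s3) ✗  (d3,s4,a3)→rehearsed(a3,s4) ✗
Counterexamples (restrictor triples failing the scope): 9.

9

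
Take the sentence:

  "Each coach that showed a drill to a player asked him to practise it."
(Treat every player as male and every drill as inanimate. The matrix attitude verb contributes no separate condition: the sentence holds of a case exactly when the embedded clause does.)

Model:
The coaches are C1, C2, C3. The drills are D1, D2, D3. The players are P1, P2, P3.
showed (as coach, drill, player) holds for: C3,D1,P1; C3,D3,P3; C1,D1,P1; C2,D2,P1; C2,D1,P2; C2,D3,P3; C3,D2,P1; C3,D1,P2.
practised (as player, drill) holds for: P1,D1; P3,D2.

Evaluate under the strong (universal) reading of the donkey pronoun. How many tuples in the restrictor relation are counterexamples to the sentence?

"him" takes "a player" as antecedent and "it" takes "a drill"; both are donkey pronouns co-varying with the restrictor.
Strong reading: for every (c,d,p) with showed(c,d,p), practised(p,d).
Restrictor triples: (C1,D1,P1)→practised(P1,D1) ✓  (C2,D1,P2)→practised(P2,D1) ✗  (C2,D2,P1)→practised(P1,D2) ✗  (C2,D3,P3)→practised(P3,D3) ✗  (C3,D1,P1)→practised(P1,D1) ✓  (C3,D1,P2)→practised(P2,D1) ✗  (C3,D2,P1)→practised(P1,D2) ✗  (C3,D3,P3)→practised(P3,D3) ✗
Counterexamples (restrictor triples failing the scope): 6.

6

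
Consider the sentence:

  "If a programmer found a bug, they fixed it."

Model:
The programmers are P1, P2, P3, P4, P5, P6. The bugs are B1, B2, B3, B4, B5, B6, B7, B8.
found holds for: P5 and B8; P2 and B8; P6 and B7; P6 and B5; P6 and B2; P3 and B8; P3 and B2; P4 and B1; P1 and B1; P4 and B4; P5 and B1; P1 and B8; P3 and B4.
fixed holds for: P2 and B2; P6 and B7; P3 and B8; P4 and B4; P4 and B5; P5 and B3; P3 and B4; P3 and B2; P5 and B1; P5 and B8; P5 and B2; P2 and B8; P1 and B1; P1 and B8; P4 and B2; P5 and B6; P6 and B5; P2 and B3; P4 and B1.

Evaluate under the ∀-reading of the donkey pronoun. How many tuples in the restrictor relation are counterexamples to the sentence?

1

"it" takes "a bug" as antecedent — a donkey pronoun bound across the clause boundary.
Strong reading: for every (p,b) with found(p,b), fixed(p,b).
Restrictor pairs: (P1,B1) ✓  (P1,B8) ✓  (P2,B8) ✓  (P3,B2) ✓  (P3,B4) ✓  (P3,B8) ✓  (P4,B1) ✓  (P4,B4) ✓  (P5,B1) ✓  (P5,B8) ✓  (P6,B2) ✗  (P6,B5) ✓  (P6,B7) ✓
Counterexamples (restrictor pairs failing the scope): 1.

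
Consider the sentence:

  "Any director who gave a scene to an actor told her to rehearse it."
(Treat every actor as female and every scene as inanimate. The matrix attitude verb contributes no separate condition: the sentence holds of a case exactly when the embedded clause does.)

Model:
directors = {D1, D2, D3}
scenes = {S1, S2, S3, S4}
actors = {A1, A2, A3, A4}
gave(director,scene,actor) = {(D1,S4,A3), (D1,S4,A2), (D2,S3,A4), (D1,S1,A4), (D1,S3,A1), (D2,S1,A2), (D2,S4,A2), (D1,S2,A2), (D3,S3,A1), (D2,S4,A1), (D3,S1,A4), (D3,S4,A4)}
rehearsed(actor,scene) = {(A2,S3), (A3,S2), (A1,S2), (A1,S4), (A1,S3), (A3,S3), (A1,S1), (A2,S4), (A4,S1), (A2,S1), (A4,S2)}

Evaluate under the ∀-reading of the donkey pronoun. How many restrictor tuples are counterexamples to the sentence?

4

"her" takes "an actor" as antecedent and "it" takes "a scene"; both are donkey pronouns co-varying with the restrictor.
Strong reading: for every (d,s,a) with gave(d,s,a), rehearsed(a,s).
Restrictor triples: (D1,S1,A4)→rehearsed(A4,S1) ✓  (D1,S2,A2)→rehearsed(A2,S2) ✗  (D1,S3,A1)→rehearsed(A1,S3) ✓  (D1,S4,A2)→rehearsed(A2,S4) ✓  (D1,S4,A3)→rehearsed(A3,S4) ✗  (D2,S1,A2)→rehearsed(A2,S1) ✓  (D2,S3,A4)→rehearsed(A4,S3) ✗  (D2,S4,A1)→rehearsed(A1,S4) ✓  (D2,S4,A2)→rehearsed(A2,S4) ✓  (D3,S1,A4)→rehearsed(A4,S1) ✓  (D3,S3,A1)→rehearsed(A1,S3) ✓  (D3,S4,A4)→rehearsed(A4,S4) ✗
Counterexamples (restrictor triples failing the scope): 4.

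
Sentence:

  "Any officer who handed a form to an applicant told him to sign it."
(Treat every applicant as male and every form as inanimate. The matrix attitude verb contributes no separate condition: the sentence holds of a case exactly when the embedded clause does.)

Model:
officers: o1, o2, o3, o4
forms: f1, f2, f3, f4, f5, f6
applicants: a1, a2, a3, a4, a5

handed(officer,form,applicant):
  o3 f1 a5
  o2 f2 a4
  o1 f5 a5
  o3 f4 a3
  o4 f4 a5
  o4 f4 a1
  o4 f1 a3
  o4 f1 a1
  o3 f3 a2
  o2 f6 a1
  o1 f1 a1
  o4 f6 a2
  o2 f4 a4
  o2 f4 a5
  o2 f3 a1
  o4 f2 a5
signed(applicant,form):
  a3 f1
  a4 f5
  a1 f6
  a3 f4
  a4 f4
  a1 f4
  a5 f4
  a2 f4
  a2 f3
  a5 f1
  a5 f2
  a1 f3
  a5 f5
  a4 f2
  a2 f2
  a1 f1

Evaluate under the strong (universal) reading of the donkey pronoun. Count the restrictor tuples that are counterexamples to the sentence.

"him" takes "an applicant" as antecedent and "it" takes "a form"; both are donkey pronouns co-varying with the restrictor.
Strong reading: for every (o,f,a) with handed(o,f,a), signed(a,f).
Restrictor triples: (o1,f1,a1)→signed(a1,f1) ✓  (o1,f5,a5)→signed(a5,f5) ✓  (o2,f2,a4)→signed(a4,f2) ✓  (o2,f3,a1)→signed(a1,f3) ✓  (o2,f4,a4)→signed(a4,f4) ✓  (o2,f4,a5)→signed(a5,f4) ✓  (o2,f6,a1)→signed(a1,f6) ✓  (o3,f1,a5)→signed(a5,f1) ✓  (o3,f3,a2)→signed(a2,f3) ✓  (o3,f4,a3)→signed(a3,f4) ✓  (o4,f1,a1)→signed(a1,f1) ✓  (o4,f1,a3)→signed(a3,f1) ✓  (o4,f2,a5)→signed(a5,f2) ✓  (o4,f4,a1)→signed(a1,f4) ✓  (o4,f4,a5)→signed(a5,f4) ✓  (o4,f6,a2)→signed(a2,f6) ✗
Counterexamples (restrictor triples failing the scope): 1.

1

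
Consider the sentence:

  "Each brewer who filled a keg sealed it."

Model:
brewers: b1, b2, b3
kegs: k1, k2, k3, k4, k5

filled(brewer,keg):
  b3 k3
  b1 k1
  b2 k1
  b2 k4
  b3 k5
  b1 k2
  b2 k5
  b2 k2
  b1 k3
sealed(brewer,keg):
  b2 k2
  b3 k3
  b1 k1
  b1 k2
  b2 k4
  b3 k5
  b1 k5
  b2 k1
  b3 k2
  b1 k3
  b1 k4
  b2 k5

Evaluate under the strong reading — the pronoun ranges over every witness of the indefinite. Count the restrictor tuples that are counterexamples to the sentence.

0

"it" takes "a keg" as antecedent — a donkey pronoun bound across the clause boundary.
Strong reading: for every (b,k) with filled(b,k), sealed(b,k).
Restrictor pairs: (b1,k1) ✓  (b1,k2) ✓  (b1,k3) ✓  (b2,k1) ✓  (b2,k2) ✓  (b2,k4) ✓  (b2,k5) ✓  (b3,k3) ✓  (b3,k5) ✓
Counterexamples (restrictor pairs failing the scope): 0.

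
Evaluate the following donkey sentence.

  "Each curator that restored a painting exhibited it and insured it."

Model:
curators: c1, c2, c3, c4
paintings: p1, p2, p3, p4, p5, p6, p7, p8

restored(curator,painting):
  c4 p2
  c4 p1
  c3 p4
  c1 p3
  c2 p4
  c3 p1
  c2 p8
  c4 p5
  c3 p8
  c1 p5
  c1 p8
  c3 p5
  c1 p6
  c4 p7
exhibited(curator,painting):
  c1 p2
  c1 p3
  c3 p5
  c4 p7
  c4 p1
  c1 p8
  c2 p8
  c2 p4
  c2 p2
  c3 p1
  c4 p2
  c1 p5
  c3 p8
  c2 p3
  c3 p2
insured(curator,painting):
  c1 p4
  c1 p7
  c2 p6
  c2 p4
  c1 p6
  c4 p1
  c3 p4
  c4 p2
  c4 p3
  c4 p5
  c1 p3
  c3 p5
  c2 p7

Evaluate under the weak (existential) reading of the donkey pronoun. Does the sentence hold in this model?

"it" takes "a painting" as antecedent — a donkey pronoun bound across the clause boundary.
Weak reading: every curator c with some restored-painting has at least one restored-painting p such that exhibited(c,p) ∧ insured(c,p).
Per curator: c1:✓  c2:✓  c3:✓  c4:✓
Every curator in the restrictor has a witness.

True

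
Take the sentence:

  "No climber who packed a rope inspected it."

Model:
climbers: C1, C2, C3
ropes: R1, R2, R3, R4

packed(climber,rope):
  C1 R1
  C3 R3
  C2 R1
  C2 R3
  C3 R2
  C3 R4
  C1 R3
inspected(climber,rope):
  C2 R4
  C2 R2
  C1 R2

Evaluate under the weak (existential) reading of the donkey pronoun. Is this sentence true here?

"it" takes "a rope" as antecedent — a donkey pronoun bound across the clause boundary.
Truth condition: for no (c,r) with packed(c,r) does inspected(c,r) hold.
Restrictor pairs — does the scope hold? (C1,R1):fails  (C1,R3):fails  (C2,R1):fails  (C2,R3):fails  (C3,R2):fails  (C3,R3):fails  (C3,R4):fails
Scope holds for no restrictor pair, so the sentence is true.

True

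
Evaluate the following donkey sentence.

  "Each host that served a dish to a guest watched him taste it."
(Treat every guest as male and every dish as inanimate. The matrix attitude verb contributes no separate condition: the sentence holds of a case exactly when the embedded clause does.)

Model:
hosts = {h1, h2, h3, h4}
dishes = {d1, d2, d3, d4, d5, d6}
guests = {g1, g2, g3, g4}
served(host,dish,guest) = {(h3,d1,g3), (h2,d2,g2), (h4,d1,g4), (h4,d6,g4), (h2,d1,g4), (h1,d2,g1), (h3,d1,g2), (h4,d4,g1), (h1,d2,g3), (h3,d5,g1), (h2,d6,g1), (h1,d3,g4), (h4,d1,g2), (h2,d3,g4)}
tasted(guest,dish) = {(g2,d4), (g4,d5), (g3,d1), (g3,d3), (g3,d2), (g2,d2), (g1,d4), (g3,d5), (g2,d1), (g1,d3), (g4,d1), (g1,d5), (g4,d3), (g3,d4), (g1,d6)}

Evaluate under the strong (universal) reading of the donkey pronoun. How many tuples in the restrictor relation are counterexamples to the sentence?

2

"him" takes "a guest" as antecedent and "it" takes "a dish"; both are donkey pronouns co-varying with the restrictor.
Strong reading: for every (h,d,g) with served(h,d,g), tasted(g,d).
Restrictor triples: (h1,d2,g1)→tasted(g1,d2) ✗  (h1,d2,g3)→tasted(g3,d2) ✓  (h1,d3,g4)→tasted(g4,d3) ✓  (h2,d1,g4)→tasted(g4,d1) ✓  (h2,d2,g2)→tasted(g2,d2) ✓  (h2,d3,g4)→tasted(g4,d3) ✓  (h2,d6,g1)→tasted(g1,d6) ✓  (h3,d1,g2)→tasted(g2,d1) ✓  (h3,d1,g3)→tasted(g3,d1) ✓  (h3,d5,g1)→tasted(g1,d5) ✓  (h4,d1,g2)→tasted(g2,d1) ✓  (h4,d1,g4)→tasted(g4,d1) ✓  (h4,d4,g1)→tasted(g1,d4) ✓  (h4,d6,g4)→tasted(g4,d6) ✗
Counterexamples (restrictor triples failing the scope): 2.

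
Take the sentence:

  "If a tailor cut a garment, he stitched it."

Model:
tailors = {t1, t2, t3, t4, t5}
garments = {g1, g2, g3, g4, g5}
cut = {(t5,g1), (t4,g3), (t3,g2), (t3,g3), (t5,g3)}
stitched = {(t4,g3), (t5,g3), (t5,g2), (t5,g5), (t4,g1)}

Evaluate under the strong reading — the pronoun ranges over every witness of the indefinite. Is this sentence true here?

False

"it" takes "a garment" as antecedent — a donkey pronoun bound across the clause boundary.
Strong reading: for every (t,g) with cut(t,g), stitched(t,g).
Restrictor pairs: (t3,g2) ✗  (t3,g3) ✗  (t4,g3) ✓  (t5,g1) ✗  (t5,g3) ✓
Counterexample: (t3,g2) is in cut but fails the scope.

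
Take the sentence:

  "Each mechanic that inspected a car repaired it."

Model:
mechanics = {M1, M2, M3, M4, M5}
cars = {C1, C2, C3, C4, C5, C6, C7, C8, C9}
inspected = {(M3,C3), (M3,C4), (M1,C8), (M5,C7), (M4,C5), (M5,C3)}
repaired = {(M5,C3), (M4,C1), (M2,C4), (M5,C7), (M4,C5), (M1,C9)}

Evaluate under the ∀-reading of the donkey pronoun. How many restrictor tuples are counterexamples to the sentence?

3

"it" takes "a car" as antecedent — a donkey pronoun bound across the clause boundary.
Strong reading: for every (m,c) with inspected(m,c), repaired(m,c).
Restrictor pairs: (M1,C8) ✗  (M3,C3) ✗  (M3,C4) ✗  (M4,C5) ✓  (M5,C3) ✓  (M5,C7) ✓
Counterexamples (restrictor pairs failing the scope): 3.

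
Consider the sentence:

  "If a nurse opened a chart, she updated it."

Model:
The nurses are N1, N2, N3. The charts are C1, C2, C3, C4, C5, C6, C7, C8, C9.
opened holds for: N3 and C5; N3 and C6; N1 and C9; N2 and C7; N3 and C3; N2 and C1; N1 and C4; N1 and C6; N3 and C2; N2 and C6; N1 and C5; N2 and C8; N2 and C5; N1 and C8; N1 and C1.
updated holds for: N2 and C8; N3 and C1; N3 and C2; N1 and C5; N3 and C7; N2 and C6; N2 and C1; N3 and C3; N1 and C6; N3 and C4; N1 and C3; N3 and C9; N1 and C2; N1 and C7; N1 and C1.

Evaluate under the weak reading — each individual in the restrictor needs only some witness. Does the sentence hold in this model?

"it" takes "a chart" as antecedent — a donkey pronoun bound across the clause boundary.
Weak reading: every nurse n with some opened-chart has at least one opened-chart c such that updated(n,c).
Per nurse: N1:✓  N2:✓  N3:✓
Every nurse in the restrictor has a witness.

True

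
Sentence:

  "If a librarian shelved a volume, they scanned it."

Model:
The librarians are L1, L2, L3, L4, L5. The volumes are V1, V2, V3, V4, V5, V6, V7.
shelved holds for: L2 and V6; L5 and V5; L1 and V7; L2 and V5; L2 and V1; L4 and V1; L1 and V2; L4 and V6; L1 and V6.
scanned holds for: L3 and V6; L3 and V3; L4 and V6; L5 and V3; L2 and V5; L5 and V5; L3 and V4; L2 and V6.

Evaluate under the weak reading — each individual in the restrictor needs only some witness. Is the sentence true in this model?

False

"it" takes "a volume" as antecedent — a donkey pronoun bound across the clause boundary.
Weak reading: every librarian l with some shelved-volume has at least one shelved-volume v such that scanned(l,v).
Per librarian: L1:✗  L2:✓  L4:✓  L5:✓
L1 has no witness among its shelved-volumes.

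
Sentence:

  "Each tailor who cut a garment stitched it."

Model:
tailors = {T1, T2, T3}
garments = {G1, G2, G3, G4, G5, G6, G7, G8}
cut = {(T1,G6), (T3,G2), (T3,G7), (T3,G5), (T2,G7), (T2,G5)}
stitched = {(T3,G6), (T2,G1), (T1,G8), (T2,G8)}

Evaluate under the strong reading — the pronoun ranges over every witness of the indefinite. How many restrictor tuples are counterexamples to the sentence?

"it" takes "a garment" as antecedent — a donkey pronoun bound across the clause boundary.
Strong reading: for every (t,g) with cut(t,g), stitched(t,g).
Restrictor pairs: (T1,G6) ✗  (T2,G5) ✗  (T2,G7) ✗  (T3,G2) ✗  (T3,G5) ✗  (T3,G7) ✗
Counterexamples (restrictor pairs failing the scope): 6.

6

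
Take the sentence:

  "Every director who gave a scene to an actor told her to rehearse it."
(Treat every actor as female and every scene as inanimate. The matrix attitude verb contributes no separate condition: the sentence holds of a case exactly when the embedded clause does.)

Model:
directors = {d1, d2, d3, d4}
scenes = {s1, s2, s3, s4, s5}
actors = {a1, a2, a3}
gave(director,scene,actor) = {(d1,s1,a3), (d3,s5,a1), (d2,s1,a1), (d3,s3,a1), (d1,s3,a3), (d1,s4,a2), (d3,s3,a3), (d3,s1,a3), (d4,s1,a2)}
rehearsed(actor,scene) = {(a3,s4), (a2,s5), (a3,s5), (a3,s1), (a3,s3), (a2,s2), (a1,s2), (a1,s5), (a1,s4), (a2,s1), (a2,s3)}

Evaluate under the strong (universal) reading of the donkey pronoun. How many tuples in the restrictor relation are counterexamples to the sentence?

3

"her" takes "an actor" as antecedent and "it" takes "a scene"; both are donkey pronouns co-varying with the restrictor.
Strong reading: for every (d,s,a) with gave(d,s,a), rehearsed(a,s).
Restrictor triples: (d1,s1,a3)→rehearsed(a3,s1) ✓  (d1,s3,a3)→rehearsed(a3,s3) ✓  (d1,s4,a2)→rehearsed(a2,s4) ✗  (d2,s1,a1)→rehearsed(a1,s1) ✗  (d3,s1,a3)→rehearsed(a3,s1) ✓  (d3,s3,a1)→rehearsed(a1,s3) ✗  (d3,s3,a3)→rehearsed(a3,s3) ✓  (d3,s5,a1)→rehearsed(a1,s5) ✓  (d4,s1,a2)→rehearsed(a2,s1) ✓
Counterexamples (restrictor triples failing the scope): 3.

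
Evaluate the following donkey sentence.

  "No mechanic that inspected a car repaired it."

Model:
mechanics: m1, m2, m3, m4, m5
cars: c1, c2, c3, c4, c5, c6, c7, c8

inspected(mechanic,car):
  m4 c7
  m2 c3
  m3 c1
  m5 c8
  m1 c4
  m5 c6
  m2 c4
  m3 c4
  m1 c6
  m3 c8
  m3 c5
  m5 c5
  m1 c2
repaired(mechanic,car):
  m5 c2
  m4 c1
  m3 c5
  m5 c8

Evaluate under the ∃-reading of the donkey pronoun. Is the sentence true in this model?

False

"it" takes "a car" as antecedent — a donkey pronoun bound across the clause boundary.
Truth condition: for no (m,c) with inspected(m,c) does repaired(m,c) hold.
Restrictor pairs — does the scope hold? (m1,c2):fails  (m1,c4):fails  (m1,c6):fails  (m2,c3):fails  (m2,c4):fails  (m3,c1):fails  (m3,c4):fails  (m3,c5):holds  (m3,c8):fails  (m4,c7):fails  (m5,c5):fails  (m5,c6):fails  (m5,c8):holds
Scope holds for 2 pair(s), so the sentence is false.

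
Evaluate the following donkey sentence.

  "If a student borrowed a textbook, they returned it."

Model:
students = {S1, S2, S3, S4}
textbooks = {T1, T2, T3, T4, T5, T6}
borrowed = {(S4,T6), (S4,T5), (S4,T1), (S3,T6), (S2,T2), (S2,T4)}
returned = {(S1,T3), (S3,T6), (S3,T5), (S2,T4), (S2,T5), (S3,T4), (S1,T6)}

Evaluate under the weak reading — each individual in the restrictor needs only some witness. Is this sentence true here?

False

"it" takes "a textbook" as antecedent — a donkey pronoun bound across the clause boundary.
Weak reading: every student s with some borrowed-textbook has at least one borrowed-textbook t such that returned(s,t).
Per student: S2:✓  S3:✓  S4:✗
S4 has no witness among its borrowed-textbooks.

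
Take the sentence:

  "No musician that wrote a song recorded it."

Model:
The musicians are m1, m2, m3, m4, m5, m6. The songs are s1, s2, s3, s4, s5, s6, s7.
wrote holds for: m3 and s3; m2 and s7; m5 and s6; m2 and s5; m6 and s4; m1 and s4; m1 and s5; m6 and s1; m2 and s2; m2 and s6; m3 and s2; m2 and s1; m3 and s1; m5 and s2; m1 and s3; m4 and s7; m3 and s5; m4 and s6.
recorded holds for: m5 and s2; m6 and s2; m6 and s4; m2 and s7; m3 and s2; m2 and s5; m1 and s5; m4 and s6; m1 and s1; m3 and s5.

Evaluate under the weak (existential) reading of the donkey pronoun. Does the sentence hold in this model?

"it" takes "a song" as antecedent — a donkey pronoun bound across the clause boundary.
Truth condition: for no (m,s) with wrote(m,s) does recorded(m,s) hold.
Restrictor pairs — does the scope hold? (m1,s3):fails  (m1,s4):fails  (m1,s5):holds  (m2,s1):fails  (m2,s2):fails  (m2,s5):holds  (m2,s6):fails  (m2,s7):holds  (m3,s1):fails  (m3,s2):holds  (m3,s3):fails  (m3,s5):holds  (m4,s6):holds  (m4,s7):fails  (m5,s2):holds  (m5,s6):fails  (m6,s1):fails  (m6,s4):holds
Scope holds for 8 pair(s), so the sentence is false.

False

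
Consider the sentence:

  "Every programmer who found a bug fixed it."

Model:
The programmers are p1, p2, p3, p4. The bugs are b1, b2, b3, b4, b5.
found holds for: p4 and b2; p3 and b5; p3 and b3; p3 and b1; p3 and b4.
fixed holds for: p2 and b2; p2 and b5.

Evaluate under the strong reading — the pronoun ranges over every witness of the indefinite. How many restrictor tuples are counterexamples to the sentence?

5

"it" takes "a bug" as antecedent — a donkey pronoun bound across the clause boundary.
Strong reading: for every (p,b) with found(p,b), fixed(p,b).
Restrictor pairs: (p3,b1) ✗  (p3,b3) ✗  (p3,b4) ✗  (p3,b5) ✗  (p4,b2) ✗
Counterexamples (restrictor pairs failing the scope): 5.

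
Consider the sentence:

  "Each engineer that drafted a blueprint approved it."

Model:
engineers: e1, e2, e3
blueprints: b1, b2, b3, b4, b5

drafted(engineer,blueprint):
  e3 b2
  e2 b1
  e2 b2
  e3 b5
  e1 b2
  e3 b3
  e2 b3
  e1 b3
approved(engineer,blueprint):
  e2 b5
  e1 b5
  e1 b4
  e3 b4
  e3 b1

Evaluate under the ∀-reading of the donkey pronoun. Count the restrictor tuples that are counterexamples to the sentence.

"it" takes "a blueprint" as antecedent — a donkey pronoun bound across the clause boundary.
Strong reading: for every (e,b) with drafted(e,b), approved(e,b).
Restrictor pairs: (e1,b2) ✗  (e1,b3) ✗  (e2,b1) ✗  (e2,b2) ✗  (e2,b3) ✗  (e3,b2) ✗  (e3,b3) ✗  (e3,b5) ✗
Counterexamples (restrictor pairs failing the scope): 8.

8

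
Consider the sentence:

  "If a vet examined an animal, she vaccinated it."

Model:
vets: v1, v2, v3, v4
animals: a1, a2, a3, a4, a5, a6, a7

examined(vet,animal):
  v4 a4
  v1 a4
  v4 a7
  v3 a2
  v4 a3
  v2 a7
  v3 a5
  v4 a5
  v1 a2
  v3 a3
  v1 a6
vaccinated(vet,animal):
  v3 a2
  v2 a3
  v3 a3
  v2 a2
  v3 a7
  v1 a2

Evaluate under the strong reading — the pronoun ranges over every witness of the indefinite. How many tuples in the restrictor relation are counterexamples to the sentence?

"it" takes "an animal" as antecedent — a donkey pronoun bound across the clause boundary.
Strong reading: for every (v,a) with examined(v,a), vaccinated(v,a).
Restrictor pairs: (v1,a2) ✓  (v1,a4) ✗  (v1,a6) ✗  (v2,a7) ✗  (v3,a2) ✓  (v3,a3) ✓  (v3,a5) ✗  (v4,a3) ✗  (v4,a4) ✗  (v4,a5) ✗  (v4,a7) ✗
Counterexamples (restrictor pairs failing the scope): 8.

8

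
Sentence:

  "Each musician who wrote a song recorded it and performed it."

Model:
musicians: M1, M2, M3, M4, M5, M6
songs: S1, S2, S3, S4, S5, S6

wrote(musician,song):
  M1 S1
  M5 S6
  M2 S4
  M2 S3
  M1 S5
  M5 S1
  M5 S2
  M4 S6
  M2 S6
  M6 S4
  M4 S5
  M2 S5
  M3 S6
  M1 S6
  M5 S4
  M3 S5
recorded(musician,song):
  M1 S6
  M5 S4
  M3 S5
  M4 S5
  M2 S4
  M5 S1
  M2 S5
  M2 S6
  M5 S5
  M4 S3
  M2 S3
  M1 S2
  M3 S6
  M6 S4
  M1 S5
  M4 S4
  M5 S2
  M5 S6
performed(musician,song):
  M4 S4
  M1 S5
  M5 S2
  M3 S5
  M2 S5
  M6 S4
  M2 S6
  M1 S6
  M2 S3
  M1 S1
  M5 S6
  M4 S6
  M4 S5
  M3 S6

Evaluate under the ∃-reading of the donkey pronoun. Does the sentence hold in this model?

True

"it" takes "a song" as antecedent — a donkey pronoun bound across the clause boundary.
Weak reading: every musician m with some wrote-song has at least one wrote-song s such that recorded(m,s) ∧ performed(m,s).
Per musician: M1:✓  M2:✓  M3:✓  M4:✓  M5:✓  M6:✓
Every musician in the restrictor has a witness.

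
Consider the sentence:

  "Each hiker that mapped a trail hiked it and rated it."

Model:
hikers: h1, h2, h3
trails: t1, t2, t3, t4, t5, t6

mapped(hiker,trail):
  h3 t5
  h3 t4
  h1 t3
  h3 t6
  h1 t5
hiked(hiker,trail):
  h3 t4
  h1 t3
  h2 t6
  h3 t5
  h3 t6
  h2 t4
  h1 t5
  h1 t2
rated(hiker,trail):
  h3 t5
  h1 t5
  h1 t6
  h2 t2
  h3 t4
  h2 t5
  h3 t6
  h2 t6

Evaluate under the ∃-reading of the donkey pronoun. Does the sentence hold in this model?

"it" takes "a trail" as antecedent — a donkey pronoun bound across the clause boundary.
Weak reading: every hiker h with some mapped-trail has at least one mapped-trail t such that hiked(h,t) ∧ rated(h,t).
Per hiker: h1:✓  h3:✓
Every hiker in the restrictor has a witness.

True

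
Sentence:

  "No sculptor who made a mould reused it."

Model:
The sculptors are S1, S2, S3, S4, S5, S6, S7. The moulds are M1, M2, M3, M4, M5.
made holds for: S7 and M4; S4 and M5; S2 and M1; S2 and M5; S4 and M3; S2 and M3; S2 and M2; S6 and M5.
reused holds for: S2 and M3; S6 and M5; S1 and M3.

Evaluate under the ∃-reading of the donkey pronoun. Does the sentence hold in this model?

False

"it" takes "a mould" as antecedent — a donkey pronoun bound across the clause boundary.
Truth condition: for no (s,m) with made(s,m) does reused(s,m) hold.
Restrictor pairs — does the scope hold? (S2,M1):fails  (S2,M2):fails  (S2,M3):holds  (S2,M5):fails  (S4,M3):fails  (S4,M5):fails  (S6,M5):holds  (S7,M4):fails
Scope holds for 2 pair(s), so the sentence is false.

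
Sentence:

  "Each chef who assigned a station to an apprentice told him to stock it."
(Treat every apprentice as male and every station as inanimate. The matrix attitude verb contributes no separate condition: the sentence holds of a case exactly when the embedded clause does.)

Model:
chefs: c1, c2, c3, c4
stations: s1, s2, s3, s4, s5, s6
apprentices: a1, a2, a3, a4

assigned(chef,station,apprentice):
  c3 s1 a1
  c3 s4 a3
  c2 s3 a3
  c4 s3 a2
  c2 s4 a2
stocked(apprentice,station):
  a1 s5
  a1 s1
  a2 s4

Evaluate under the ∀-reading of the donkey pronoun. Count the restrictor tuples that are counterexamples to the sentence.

"him" takes "an apprentice" as antecedent and "it" takes "a station"; both are donkey pronouns co-varying with the restrictor.
Strong reading: for every (c,s,a) with assigned(c,s,a), stocked(a,s).
Restrictor triples: (c2,s3,a3)→stocked(a3,s3) ✗  (c2,s4,a2)→stocked(a2,s4) ✓  (c3,s1,a1)→stocked(a1,s1) ✓  (c3,s4,a3)→stocked(a3,s4) ✗  (c4,s3,a2)→stocked(a2,s3) ✗
Counterexamples (restrictor triples failing the scope): 3.

3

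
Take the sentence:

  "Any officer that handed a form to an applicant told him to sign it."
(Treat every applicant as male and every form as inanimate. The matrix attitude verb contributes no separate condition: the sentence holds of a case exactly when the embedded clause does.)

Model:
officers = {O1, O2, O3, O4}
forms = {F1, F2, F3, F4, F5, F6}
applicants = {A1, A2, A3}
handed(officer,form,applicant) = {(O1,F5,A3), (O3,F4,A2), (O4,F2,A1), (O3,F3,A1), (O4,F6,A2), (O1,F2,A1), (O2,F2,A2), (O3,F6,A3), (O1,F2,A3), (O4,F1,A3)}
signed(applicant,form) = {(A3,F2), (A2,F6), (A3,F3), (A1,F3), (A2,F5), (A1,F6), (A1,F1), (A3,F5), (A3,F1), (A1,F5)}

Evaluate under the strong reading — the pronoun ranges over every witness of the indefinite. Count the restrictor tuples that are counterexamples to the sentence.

5

"him" takes "an applicant" as antecedent and "it" takes "a form"; both are donkey pronouns co-varying with the restrictor.
Strong reading: for every (o,f,a) with handed(o,f,a), signed(a,f).
Restrictor triples: (O1,F2,A1)→signed(A1,F2) ✗  (O1,F2,A3)→signed(A3,F2) ✓  (O1,F5,A3)→signed(A3,F5) ✓  (O2,F2,A2)→signed(A2,F2) ✗  (O3,F3,A1)→signed(A1,F3) ✓  (O3,F4,A2)→signed(A2,F4) ✗  (O3,F6,A3)→signed(A3,F6) ✗  (O4,F1,A3)→signed(A3,F1) ✓  (O4,F2,A1)→signed(A1,F2) ✗  (O4,F6,A2)→signed(A2,F6) ✓
Counterexamples (restrictor triples failing the scope): 5.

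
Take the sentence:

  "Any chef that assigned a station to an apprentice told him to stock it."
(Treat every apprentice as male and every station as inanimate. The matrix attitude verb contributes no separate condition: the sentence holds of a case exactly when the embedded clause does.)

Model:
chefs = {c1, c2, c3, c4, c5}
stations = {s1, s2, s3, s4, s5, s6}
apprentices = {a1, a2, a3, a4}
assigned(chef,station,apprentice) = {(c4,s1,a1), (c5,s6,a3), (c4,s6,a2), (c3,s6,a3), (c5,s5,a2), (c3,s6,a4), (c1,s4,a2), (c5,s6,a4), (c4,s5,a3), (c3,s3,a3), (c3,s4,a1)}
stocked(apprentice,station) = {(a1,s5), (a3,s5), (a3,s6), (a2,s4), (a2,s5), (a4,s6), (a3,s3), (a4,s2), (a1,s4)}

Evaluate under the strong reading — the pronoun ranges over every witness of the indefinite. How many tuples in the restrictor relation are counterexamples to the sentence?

2

"him" takes "an apprentice" as antecedent and "it" takes "a station"; both are donkey pronouns co-varying with the restrictor.
Strong reading: for every (c,s,a) with assigned(c,s,a), stocked(a,s).
Restrictor triples: (c1,s4,a2)→stocked(a2,s4) ✓  (c3,s3,a3)→stocked(a3,s3) ✓  (c3,s4,a1)→stocked(a1,s4) ✓  (c3,s6,a3)→stocked(a3,s6) ✓  (c3,s6,a4)→stocked(a4,s6) ✓  (c4,s1,a1)→stocked(a1,s1) ✗  (c4,s5,a3)→stocked(a3,s5) ✓  (c4,s6,a2)→stocked(a2,s6) ✗  (c5,s5,a2)→stocked(a2,s5) ✓  (c5,s6,a3)→stocked(a3,s6) ✓  (c5,s6,a4)→stocked(a4,s6) ✓
Counterexamples (restrictor triples failing the scope): 2.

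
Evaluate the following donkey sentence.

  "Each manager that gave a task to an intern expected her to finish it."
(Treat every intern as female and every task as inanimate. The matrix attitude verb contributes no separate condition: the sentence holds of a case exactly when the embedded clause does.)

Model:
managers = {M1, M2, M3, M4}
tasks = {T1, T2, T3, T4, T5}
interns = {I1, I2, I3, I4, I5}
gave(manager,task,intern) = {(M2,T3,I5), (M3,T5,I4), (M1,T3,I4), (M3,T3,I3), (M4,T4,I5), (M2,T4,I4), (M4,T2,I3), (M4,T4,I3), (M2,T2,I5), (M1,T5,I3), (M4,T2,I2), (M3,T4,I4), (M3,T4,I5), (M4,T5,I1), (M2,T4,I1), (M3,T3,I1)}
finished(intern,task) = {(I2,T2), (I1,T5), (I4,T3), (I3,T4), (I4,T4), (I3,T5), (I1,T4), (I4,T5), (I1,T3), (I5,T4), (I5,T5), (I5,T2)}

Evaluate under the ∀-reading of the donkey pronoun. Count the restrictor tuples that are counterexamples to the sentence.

"her" takes "an intern" as antecedent and "it" takes "a task"; both are donkey pronouns co-varying with the restrictor.
Strong reading: for every (m,t,i) with gave(m,t,i), finished(i,t).
Restrictor triples: (M1,T3,I4)→finished(I4,T3) ✓  (M1,T5,I3)→finished(I3,T5) ✓  (M2,T2,I5)→finished(I5,T2) ✓  (M2,T3,I5)→finished(I5,T3) ✗  (M2,T4,I1)→finished(I1,T4) ✓  (M2,T4,I4)→finished(I4,T4) ✓  (M3,T3,I1)→finished(I1,T3) ✓  (M3,T3,I3)→finished(I3,T3) ✗  (M3,T4,I4)→finished(I4,T4) ✓  (M3,T4,I5)→finished(I5,T4) ✓  (M3,T5,I4)→finished(I4,T5) ✓  (M4,T2,I2)→finished(I2,T2) ✓  (M4,T2,I3)→finished(I3,T2) ✗  (M4,T4,I3)→finished(I3,T4) ✓  (M4,T4,I5)→finished(I5,T4) ✓  (M4,T5,I1)→finished(I1,T5) ✓
Counterexamples (restrictor triples failing the scope): 3.

3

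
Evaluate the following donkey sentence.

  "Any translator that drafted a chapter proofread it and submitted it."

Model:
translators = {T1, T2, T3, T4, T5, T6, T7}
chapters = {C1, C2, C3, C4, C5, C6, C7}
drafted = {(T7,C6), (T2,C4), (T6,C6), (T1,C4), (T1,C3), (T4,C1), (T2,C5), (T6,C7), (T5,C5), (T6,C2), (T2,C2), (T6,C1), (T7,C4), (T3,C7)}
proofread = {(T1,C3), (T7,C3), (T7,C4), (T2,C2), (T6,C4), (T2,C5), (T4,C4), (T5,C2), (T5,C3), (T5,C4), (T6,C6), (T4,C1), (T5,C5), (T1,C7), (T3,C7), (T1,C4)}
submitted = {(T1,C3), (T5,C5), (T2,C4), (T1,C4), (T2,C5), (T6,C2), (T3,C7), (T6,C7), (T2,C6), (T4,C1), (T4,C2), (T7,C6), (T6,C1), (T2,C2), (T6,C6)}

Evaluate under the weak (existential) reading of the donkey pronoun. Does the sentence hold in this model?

False

"it" takes "a chapter" as antecedent — a donkey pronoun bound across the clause boundary.
Weak reading: every translator t with some drafted-chapter has at least one drafted-chapter c such that proofread(t,c) ∧ submitted(t,c).
Per translator: T1:✓  T2:✓  T3:✓  T4:✓  T5:✓  T6:✓  T7:✗
T7 has no witness among its drafted-chapters.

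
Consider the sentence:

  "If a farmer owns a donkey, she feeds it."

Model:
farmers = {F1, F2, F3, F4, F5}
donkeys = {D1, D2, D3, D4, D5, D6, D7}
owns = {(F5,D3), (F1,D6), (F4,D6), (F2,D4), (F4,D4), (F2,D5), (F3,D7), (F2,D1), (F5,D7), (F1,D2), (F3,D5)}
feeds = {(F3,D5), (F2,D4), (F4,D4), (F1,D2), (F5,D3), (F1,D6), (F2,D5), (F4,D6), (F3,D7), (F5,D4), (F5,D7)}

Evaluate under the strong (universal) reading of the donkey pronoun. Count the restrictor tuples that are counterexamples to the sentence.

1

"it" takes "a donkey" as antecedent — a donkey pronoun bound across the clause boundary.
Strong reading: for every (f,d) with owns(f,d), feeds(f,d).
Restrictor pairs: (F1,D2) ✓  (F1,D6) ✓  (F2,D1) ✗  (F2,D4) ✓  (F2,D5) ✓  (F3,D5) ✓  (F3,D7) ✓  (F4,D4) ✓  (F4,D6) ✓  (F5,D3) ✓  (F5,D7) ✓
Counterexamples (restrictor pairs failing the scope): 1.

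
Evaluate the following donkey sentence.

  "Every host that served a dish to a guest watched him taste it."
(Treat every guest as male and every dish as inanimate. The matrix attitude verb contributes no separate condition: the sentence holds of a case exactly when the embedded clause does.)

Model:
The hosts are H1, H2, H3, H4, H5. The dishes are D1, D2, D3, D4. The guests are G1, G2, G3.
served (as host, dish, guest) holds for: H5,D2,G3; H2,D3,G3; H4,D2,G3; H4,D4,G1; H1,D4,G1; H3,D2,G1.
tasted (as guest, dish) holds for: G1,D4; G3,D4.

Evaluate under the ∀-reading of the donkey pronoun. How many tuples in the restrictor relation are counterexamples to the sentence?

4

"him" takes "a guest" as antecedent and "it" takes "a dish"; both are donkey pronouns co-varying with the restrictor.
Strong reading: for every (h,d,g) with served(h,d,g), tasted(g,d).
Restrictor triples: (H1,D4,G1)→tasted(G1,D4) ✓  (H2,D3,G3)→tasted(G3,D3) ✗  (H3,D2,G1)→tasted(G1,D2) ✗  (H4,D2,G3)→tasted(G3,D2) ✗  (H4,D4,G1)→tasted(G1,D4) ✓  (H5,D2,G3)→tasted(G3,D2) ✗
Counterexamples (restrictor triples failing the scope): 4.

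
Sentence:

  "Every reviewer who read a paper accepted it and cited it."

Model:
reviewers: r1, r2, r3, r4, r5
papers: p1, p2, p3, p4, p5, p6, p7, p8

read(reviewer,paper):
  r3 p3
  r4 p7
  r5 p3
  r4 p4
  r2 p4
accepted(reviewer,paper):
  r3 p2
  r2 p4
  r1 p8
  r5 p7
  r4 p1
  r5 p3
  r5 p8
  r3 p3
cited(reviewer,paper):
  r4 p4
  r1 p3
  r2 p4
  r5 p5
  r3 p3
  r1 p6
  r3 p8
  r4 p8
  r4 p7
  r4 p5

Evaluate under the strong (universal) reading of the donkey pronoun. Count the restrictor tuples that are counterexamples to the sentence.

"it" takes "a paper" as antecedent — a donkey pronoun bound across the clause boundary.
Strong reading: for every (r,p) with read(r,p), accepted(r,p) ∧ cited(r,p).
Restrictor pairs: (r2,p4) ✓  (r3,p3) ✓  (r4,p4) ✗  (r4,p7) ✗  (r5,p3) ✗
Counterexamples (restrictor pairs failing the scope): 3.

3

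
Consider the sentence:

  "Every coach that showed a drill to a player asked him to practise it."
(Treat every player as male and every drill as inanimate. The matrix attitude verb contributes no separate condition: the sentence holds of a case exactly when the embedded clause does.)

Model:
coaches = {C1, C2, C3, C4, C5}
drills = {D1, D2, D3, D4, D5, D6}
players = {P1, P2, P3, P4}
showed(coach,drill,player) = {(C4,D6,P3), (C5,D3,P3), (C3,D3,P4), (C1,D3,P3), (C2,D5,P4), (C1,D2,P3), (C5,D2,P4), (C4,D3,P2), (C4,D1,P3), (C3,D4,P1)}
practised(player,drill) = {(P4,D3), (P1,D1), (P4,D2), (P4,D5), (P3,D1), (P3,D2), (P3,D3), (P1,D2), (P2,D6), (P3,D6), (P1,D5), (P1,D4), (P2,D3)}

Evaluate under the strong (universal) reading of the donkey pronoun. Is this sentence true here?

"him" takes "a player" as antecedent and "it" takes "a drill"; both are donkey pronouns co-varying with the restrictor.
Strong reading: for every (c,d,p) with showed(c,d,p), practised(p,d).
Restrictor triples: (C1,D2,P3)→practised(P3,D2) ✓  (C1,D3,P3)→practised(P3,D3) ✓  (C2,D5,P4)→practised(P4,D5) ✓  (C3,D3,P4)→practised(P4,D3) ✓  (C3,D4,P1)→practised(P1,D4) ✓  (C4,D1,P3)→practised(P3,D1) ✓  (C4,D3,P2)→practised(P2,D3) ✓  (C4,D6,P3)→practised(P3,D6) ✓  (C5,D2,P4)→practised(P4,D2) ✓  (C5,D3,P3)→practised(P3,D3) ✓
Every restrictor triple satisfies the scope.

True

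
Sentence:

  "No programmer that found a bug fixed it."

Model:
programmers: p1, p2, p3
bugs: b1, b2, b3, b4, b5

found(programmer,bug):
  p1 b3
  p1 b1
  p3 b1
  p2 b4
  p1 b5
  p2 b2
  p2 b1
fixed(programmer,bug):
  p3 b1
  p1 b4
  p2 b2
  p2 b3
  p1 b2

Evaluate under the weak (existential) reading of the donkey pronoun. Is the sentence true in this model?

"it" takes "a bug" as antecedent — a donkey pronoun bound across the clause boundary.
Truth condition: for no (p,b) with found(p,b) does fixed(p,b) hold.
Restrictor pairs — does the scope hold? (p1,b1):fails  (p1,b3):fails  (p1,b5):fails  (p2,b1):fails  (p2,b2):holds  (p2,b4):fails  (p3,b1):holds
Scope holds for 2 pair(s), so the sentence is false.

False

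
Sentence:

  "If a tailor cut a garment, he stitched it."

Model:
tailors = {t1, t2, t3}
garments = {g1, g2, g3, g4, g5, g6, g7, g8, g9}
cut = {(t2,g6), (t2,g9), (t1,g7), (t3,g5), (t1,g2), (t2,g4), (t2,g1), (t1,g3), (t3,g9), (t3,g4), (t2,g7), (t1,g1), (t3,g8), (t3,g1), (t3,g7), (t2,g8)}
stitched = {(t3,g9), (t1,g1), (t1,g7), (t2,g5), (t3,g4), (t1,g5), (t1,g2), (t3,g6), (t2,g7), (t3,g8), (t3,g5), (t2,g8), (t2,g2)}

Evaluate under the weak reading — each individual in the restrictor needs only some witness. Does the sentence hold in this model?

True

"it" takes "a garment" as antecedent — a donkey pronoun bound across the clause boundary.
Weak reading: every tailor t with some cut-garment has at least one cut-garment g such that stitched(t,g).
Per tailor: t1:✓  t2:✓  t3:✓
Every tailor in the restrictor has a witness.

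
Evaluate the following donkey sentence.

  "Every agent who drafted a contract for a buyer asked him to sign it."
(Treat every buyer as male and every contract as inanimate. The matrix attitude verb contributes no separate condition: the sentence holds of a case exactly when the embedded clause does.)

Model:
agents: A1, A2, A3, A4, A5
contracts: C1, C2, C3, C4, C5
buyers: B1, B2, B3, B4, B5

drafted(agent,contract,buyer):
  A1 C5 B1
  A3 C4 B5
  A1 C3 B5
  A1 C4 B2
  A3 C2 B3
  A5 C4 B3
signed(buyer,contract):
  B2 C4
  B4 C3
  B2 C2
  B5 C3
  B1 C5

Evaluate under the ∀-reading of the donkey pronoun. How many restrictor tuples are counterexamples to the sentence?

"him" takes "a buyer" as antecedent and "it" takes "a contract"; both are donkey pronouns co-varying with the restrictor.
Strong reading: for every (a,c,b) with drafted(a,c,b), signed(b,c).
Restrictor triples: (A1,C3,B5)→signed(B5,C3) ✓  (A1,C4,B2)→signed(B2,C4) ✓  (A1,C5,B1)→signed(B1,C5) ✓  (A3,C2,B3)→signed(B3,C2) ✗  (A3,C4,B5)→signed(B5,C4) ✗  (A5,C4,B3)→signed(B3,C4) ✗
Counterexamples (restrictor triples failing the scope): 3.

3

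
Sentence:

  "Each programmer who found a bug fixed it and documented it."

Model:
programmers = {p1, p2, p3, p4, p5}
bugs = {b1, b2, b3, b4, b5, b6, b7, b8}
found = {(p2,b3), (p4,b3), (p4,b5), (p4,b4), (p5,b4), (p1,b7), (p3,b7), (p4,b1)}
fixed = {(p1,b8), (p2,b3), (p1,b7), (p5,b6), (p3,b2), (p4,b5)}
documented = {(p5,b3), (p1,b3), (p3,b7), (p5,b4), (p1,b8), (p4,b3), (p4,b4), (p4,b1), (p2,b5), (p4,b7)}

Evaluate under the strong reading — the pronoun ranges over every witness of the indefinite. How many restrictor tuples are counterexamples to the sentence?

8

"it" takes "a bug" as antecedent — a donkey pronoun bound across the clause boundary.
Strong reading: for every (p,b) with found(p,b), fixed(p,b) ∧ documented(p,b).
Restrictor pairs: (p1,b7) ✗  (p2,b3) ✗  (p3,b7) ✗  (p4,b1) ✗  (p4,b3) ✗  (p4,b4) ✗  (p4,b5) ✗  (p5,b4) ✗
Counterexamples (restrictor pairs failing the scope): 8.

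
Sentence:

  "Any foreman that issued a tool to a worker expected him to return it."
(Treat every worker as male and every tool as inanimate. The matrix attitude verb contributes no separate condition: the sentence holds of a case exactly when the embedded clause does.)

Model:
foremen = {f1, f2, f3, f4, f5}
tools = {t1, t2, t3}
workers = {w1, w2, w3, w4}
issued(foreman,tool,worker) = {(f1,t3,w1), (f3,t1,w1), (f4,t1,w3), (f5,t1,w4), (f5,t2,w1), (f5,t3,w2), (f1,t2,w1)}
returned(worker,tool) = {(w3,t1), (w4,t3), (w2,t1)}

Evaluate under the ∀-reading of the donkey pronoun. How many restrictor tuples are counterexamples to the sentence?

"him" takes "a worker" as antecedent and "it" takes "a tool"; both are donkey pronouns co-varying with the restrictor.
Strong reading: for every (f,t,w) with issued(f,t,w), returned(w,t).
Restrictor triples: (f1,t2,w1)→returned(w1,t2) ✗  (f1,t3,w1)→returned(w1,t3) ✗  (f3,t1,w1)→returned(w1,t1) ✗  (f4,t1,w3)→returned(w3,t1) ✓  (f5,t1,w4)→returned(w4,t1) ✗  (f5,t2,w1)→returned(w1,t2) ✗  (f5,t3,w2)→returned(w2,t3) ✗
Counterexamples (restrictor triples failing the scope): 6.

6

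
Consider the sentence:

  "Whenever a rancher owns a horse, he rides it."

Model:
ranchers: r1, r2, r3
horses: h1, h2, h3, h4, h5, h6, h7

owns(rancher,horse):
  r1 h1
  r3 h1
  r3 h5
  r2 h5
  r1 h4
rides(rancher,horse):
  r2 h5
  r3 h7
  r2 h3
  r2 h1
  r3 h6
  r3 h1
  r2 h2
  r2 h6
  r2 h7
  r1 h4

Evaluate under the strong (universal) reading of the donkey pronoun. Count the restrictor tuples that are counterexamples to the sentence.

2

"it" takes "a horse" as antecedent — a donkey pronoun bound across the clause boundary.
Strong reading: for every (r,h) with owns(r,h), rides(r,h).
Restrictor pairs: (r1,h1) ✗  (r1,h4) ✓  (r2,h5) ✓  (r3,h1) ✓  (r3,h5) ✗
Counterexamples (restrictor pairs failing the scope): 2.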